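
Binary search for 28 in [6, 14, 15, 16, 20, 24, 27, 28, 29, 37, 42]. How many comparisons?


Search for 28:
[0,10] mid=5 arr[5]=24
[6,10] mid=8 arr[8]=29
[6,7] mid=6 arr[6]=27
[7,7] mid=7 arr[7]=28
Total: 4 comparisons


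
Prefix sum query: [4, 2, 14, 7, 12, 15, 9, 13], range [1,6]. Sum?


Prefix sums: [0, 4, 6, 20, 27, 39, 54, 63, 76]
Sum[1..6] = prefix[7] - prefix[1] = 63 - 4 = 59


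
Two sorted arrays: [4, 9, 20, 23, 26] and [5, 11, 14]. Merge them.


Compare heads, take smaller each step.
Merged: [4, 5, 9, 11, 14, 20, 23, 26]


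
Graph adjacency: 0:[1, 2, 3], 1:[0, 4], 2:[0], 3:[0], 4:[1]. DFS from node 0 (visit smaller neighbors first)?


DFS stack-based: start with [0]
Visit order: [0, 1, 4, 2, 3]


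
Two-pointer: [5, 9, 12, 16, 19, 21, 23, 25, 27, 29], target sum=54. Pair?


Two pointers: lo=0, hi=9
Found pair: (25, 29) summing to 54


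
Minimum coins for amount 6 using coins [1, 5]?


dp[0]=0; dp[i]=1+min(dp[i-c] for c in coins)
...dp[1]=1, dp[2]=2, dp[3]=3, dp[4]=4, dp[5]=1, dp[6]=2
Minimum coins for 6 = 2


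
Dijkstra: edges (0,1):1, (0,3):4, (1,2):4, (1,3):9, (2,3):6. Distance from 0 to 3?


Dijkstra from 0:
Distances: {0: 0, 1: 1, 2: 5, 3: 4}
Shortest distance to 3 = 4, path = [0, 3]


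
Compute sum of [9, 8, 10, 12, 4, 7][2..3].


Prefix sums: [0, 9, 17, 27, 39, 43, 50]
Sum[2..3] = prefix[4] - prefix[2] = 39 - 17 = 22


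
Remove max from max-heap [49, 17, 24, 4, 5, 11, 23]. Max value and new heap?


Max = 49
Replace root with last, heapify down
Resulting heap: [24, 17, 23, 4, 5, 11]


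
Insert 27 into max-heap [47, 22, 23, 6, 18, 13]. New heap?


Append 27: [47, 22, 23, 6, 18, 13, 27]
Bubble up: swap idx 6(27) with idx 2(23)
Result: [47, 22, 27, 6, 18, 13, 23]


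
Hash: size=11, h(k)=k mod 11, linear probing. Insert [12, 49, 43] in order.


Insertions: 12->slot 1; 49->slot 5; 43->slot 10
Table: [None, 12, None, None, None, 49, None, None, None, None, 43]


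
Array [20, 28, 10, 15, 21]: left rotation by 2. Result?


Left rotate by 2: [10, 15, 21, 20, 28]


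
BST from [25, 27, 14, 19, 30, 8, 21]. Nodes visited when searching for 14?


BST root = 25
Search for 14: compare at each node
Path: [25, 14]


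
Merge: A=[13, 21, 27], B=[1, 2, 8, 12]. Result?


Compare heads, take smaller each step.
Merged: [1, 2, 8, 12, 13, 21, 27]


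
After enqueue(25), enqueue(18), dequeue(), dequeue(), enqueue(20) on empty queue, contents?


enqueue(25) -> [25]
enqueue(18) -> [25, 18]
dequeue() returns 25 -> [18]
dequeue() returns 18 -> []
enqueue(20) -> [20]
Final queue (front to back): [20]


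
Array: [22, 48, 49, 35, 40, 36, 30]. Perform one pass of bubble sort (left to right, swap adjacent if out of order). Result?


After one pass: [22, 48, 35, 40, 36, 30, 49]


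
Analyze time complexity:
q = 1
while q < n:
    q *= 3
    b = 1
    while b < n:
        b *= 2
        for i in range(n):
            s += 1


Per nesting level: O(log n) * O(log n) * O(n) = O(n (log n)^2)
Complexity: O(n (log n)^2)


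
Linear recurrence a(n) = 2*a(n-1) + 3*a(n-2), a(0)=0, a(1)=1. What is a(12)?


Build bottom-up:
...a(10)=14762, a(11)=44287, a(12)=2*44287+3*14762=132860


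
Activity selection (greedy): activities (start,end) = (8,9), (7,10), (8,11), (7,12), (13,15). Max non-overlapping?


Greedy: pick earliest-ending, then skip overlaps.
Selected (2 activities): [(8, 9), (13, 15)]


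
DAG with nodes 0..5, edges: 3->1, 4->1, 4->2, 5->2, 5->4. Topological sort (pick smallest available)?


Kahn's algorithm, process smallest node first
Order: [0, 3, 5, 4, 1, 2]


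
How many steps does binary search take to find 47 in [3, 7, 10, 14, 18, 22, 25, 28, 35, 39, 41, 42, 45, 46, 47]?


Search for 47:
[0,14] mid=7 arr[7]=28
[8,14] mid=11 arr[11]=42
[12,14] mid=13 arr[13]=46
[14,14] mid=14 arr[14]=47
Total: 4 comparisons


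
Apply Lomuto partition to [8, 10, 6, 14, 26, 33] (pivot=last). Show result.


Elements <= 33 go left of pivot.
Result: [8, 10, 6, 14, 26, 33], pivot at index 5


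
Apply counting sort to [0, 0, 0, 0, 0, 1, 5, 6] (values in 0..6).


Count array: [5, 1, 0, 0, 0, 1, 1]
Reconstruct: [0, 0, 0, 0, 0, 1, 5, 6]


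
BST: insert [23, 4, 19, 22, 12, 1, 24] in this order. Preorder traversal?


Root = 23; build tree by BST insertion.
Preorder traversal: [23, 4, 1, 19, 12, 22, 24]


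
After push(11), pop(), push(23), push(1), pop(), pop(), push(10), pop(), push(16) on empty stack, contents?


push(11) -> [11]
pop() returns 11 -> []
push(23) -> [23]
push(1) -> [23, 1]
pop() returns 1 -> [23]
pop() returns 23 -> []
push(10) -> [10]
pop() returns 10 -> []
push(16) -> [16]
Final stack (bottom to top): [16]


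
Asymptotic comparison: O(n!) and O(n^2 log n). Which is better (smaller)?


n^2 log n grows slower than factorial
O(n^2 log n) is asymptotically smaller; O(n!) grows faster


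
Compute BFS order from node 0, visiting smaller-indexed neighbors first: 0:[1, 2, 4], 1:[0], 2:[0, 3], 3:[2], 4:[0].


BFS queue: start with [0]
Visit order: [0, 1, 2, 4, 3]


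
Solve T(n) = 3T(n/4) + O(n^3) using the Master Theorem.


a=3, b=4, c=3. log_4(3)=0.792 < c=3. Case 3: O(n^c) = O(n^3)
Complexity: O(n^3)


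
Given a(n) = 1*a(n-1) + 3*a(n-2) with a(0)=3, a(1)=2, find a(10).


Build bottom-up:
...a(8)=1307, a(9)=2969, a(10)=1*2969+3*1307=6890


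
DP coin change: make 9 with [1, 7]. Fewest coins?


dp[0]=0; dp[i]=1+min(dp[i-c] for c in coins)
...dp[4]=4, dp[5]=5, dp[6]=6, dp[7]=1, dp[8]=2, dp[9]=3
Minimum coins for 9 = 3


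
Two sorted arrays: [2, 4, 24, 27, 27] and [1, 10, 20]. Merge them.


Compare heads, take smaller each step.
Merged: [1, 2, 4, 10, 20, 24, 27, 27]


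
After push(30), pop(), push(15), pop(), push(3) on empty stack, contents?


push(30) -> [30]
pop() returns 30 -> []
push(15) -> [15]
pop() returns 15 -> []
push(3) -> [3]
Final stack (bottom to top): [3]


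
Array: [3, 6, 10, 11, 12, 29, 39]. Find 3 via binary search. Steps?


Search for 3:
[0,6] mid=3 arr[3]=11
[0,2] mid=1 arr[1]=6
[0,0] mid=0 arr[0]=3
Total: 3 comparisons


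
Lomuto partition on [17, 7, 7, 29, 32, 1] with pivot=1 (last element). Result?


Elements <= 1 go left of pivot.
Result: [1, 7, 7, 29, 32, 17], pivot at index 0


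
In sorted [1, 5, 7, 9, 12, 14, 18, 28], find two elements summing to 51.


Two pointers: lo=0, hi=7
No pair sums to 51


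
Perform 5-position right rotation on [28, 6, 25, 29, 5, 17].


Right rotate by 5: [6, 25, 29, 5, 17, 28]


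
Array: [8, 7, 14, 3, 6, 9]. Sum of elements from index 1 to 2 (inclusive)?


Prefix sums: [0, 8, 15, 29, 32, 38, 47]
Sum[1..2] = prefix[3] - prefix[1] = 29 - 8 = 21


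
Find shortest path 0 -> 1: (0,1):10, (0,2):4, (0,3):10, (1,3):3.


Dijkstra from 0:
Distances: {0: 0, 1: 10, 2: 4, 3: 10}
Shortest distance to 1 = 10, path = [0, 1]


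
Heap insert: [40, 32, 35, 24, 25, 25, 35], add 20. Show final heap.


Append 20: [40, 32, 35, 24, 25, 25, 35, 20]
Bubble up: no swaps needed
Result: [40, 32, 35, 24, 25, 25, 35, 20]


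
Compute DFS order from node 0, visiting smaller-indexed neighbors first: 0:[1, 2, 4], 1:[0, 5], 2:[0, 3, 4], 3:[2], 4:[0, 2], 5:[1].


DFS stack-based: start with [0]
Visit order: [0, 1, 5, 2, 3, 4]


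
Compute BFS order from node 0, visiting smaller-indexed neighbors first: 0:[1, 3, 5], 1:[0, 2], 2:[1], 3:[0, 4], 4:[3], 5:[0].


BFS queue: start with [0]
Visit order: [0, 1, 3, 5, 2, 4]


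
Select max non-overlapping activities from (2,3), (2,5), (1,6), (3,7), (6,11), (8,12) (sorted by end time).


Greedy: pick earliest-ending, then skip overlaps.
Selected (3 activities): [(2, 3), (3, 7), (8, 12)]


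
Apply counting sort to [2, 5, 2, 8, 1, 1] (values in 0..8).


Count array: [0, 2, 2, 0, 0, 1, 0, 0, 1]
Reconstruct: [1, 1, 2, 2, 5, 8]


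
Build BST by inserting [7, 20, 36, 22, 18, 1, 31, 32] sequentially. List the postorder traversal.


Root = 7; build tree by BST insertion.
Postorder traversal: [1, 18, 32, 31, 22, 36, 20, 7]


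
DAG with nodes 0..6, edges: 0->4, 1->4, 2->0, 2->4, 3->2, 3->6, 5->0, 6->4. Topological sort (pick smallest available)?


Kahn's algorithm, process smallest node first
Order: [1, 3, 2, 5, 0, 6, 4]


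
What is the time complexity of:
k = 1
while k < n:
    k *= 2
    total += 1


Per nesting level: O(log n) = O(log n)
Complexity: O(log n)


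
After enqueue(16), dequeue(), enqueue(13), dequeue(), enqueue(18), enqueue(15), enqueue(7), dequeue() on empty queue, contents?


enqueue(16) -> [16]
dequeue() returns 16 -> []
enqueue(13) -> [13]
dequeue() returns 13 -> []
enqueue(18) -> [18]
enqueue(15) -> [18, 15]
enqueue(7) -> [18, 15, 7]
dequeue() returns 18 -> [15, 7]
Final queue (front to back): [15, 7]


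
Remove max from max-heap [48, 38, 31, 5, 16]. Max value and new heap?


Max = 48
Replace root with last, heapify down
Resulting heap: [38, 16, 31, 5]


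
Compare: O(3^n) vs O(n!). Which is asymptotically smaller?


exponential (base 3) grows slower than factorial
O(3^n) is asymptotically smaller; O(n!) grows faster


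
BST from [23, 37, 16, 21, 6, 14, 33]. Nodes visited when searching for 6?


BST root = 23
Search for 6: compare at each node
Path: [23, 16, 6]


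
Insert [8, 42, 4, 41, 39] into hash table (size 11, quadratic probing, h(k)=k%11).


Insertions: 8->slot 8; 42->slot 9; 4->slot 4; 41->slot 1; 39->slot 6
Table: [None, 41, None, None, 4, None, 39, None, 8, 42, None]


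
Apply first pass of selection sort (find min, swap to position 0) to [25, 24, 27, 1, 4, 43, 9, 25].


After one pass: [1, 24, 27, 25, 4, 43, 9, 25]


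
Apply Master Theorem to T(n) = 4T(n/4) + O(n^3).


a=4, b=4, c=3. log_4(4)=1 < c=3. Case 3: O(n^c) = O(n^3)
Complexity: O(n^3)


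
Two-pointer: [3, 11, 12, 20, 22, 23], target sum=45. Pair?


Two pointers: lo=0, hi=5
Found pair: (22, 23) summing to 45


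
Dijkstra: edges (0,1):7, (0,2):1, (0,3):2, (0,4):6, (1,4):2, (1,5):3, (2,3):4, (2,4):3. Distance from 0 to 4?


Dijkstra from 0:
Distances: {0: 0, 1: 6, 2: 1, 3: 2, 4: 4, 5: 9}
Shortest distance to 4 = 4, path = [0, 2, 4]


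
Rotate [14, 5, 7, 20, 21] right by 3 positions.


Right rotate by 3: [7, 20, 21, 14, 5]


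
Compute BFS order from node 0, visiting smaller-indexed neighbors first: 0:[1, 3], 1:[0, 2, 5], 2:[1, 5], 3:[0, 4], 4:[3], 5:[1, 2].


BFS queue: start with [0]
Visit order: [0, 1, 3, 2, 5, 4]


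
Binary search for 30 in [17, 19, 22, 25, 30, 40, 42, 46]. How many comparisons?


Search for 30:
[0,7] mid=3 arr[3]=25
[4,7] mid=5 arr[5]=40
[4,4] mid=4 arr[4]=30
Total: 3 comparisons


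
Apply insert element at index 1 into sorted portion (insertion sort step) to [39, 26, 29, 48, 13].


After one pass: [26, 39, 29, 48, 13]


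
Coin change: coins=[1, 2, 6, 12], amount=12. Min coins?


dp[0]=0; dp[i]=1+min(dp[i-c] for c in coins)
...dp[7]=2, dp[8]=2, dp[9]=3, dp[10]=3, dp[11]=4, dp[12]=1
Minimum coins for 12 = 1


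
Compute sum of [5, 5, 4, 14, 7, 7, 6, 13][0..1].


Prefix sums: [0, 5, 10, 14, 28, 35, 42, 48, 61]
Sum[0..1] = prefix[2] - prefix[0] = 10 - 0 = 10


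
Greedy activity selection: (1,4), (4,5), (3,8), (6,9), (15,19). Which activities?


Greedy: pick earliest-ending, then skip overlaps.
Selected (4 activities): [(1, 4), (4, 5), (6, 9), (15, 19)]


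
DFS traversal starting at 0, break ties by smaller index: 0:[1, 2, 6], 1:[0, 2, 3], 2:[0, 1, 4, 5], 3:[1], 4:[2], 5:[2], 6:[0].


DFS stack-based: start with [0]
Visit order: [0, 1, 2, 4, 5, 3, 6]


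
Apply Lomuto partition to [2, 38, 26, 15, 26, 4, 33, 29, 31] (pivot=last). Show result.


Elements <= 31 go left of pivot.
Result: [2, 26, 15, 26, 4, 29, 31, 38, 33], pivot at index 6


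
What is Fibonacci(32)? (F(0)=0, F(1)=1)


F(n)=F(n-1)+F(n-2)
...F(30)=832040, F(31)=1346269, F(32)=2178309


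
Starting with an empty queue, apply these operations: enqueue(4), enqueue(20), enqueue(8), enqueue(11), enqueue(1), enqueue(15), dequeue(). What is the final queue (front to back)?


enqueue(4) -> [4]
enqueue(20) -> [4, 20]
enqueue(8) -> [4, 20, 8]
enqueue(11) -> [4, 20, 8, 11]
enqueue(1) -> [4, 20, 8, 11, 1]
enqueue(15) -> [4, 20, 8, 11, 1, 15]
dequeue() returns 4 -> [20, 8, 11, 1, 15]
Final queue (front to back): [20, 8, 11, 1, 15]


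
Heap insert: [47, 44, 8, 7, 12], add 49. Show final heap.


Append 49: [47, 44, 8, 7, 12, 49]
Bubble up: swap idx 5(49) with idx 2(8); swap idx 2(49) with idx 0(47)
Result: [49, 44, 47, 7, 12, 8]


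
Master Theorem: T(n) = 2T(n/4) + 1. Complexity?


a=2, b=4, c=0. log_4(2)=0.5 > c=0. Case 1: O(n^log_b(a)) = O(sqrt(n))
Complexity: O(sqrt(n))


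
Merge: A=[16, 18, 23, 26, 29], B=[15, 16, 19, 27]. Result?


Compare heads, take smaller each step.
Merged: [15, 16, 16, 18, 19, 23, 26, 27, 29]


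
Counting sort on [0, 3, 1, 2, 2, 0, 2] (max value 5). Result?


Count array: [2, 1, 3, 1, 0, 0]
Reconstruct: [0, 0, 1, 2, 2, 2, 3]


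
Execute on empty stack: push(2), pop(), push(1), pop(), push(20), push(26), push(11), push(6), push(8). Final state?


push(2) -> [2]
pop() returns 2 -> []
push(1) -> [1]
pop() returns 1 -> []
push(20) -> [20]
push(26) -> [20, 26]
push(11) -> [20, 26, 11]
push(6) -> [20, 26, 11, 6]
push(8) -> [20, 26, 11, 6, 8]
Final stack (bottom to top): [20, 26, 11, 6, 8]


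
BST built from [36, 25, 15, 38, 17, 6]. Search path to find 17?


BST root = 36
Search for 17: compare at each node
Path: [36, 25, 15, 17]


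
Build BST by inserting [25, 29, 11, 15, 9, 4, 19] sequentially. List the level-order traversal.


Root = 25; build tree by BST insertion.
Level-Order traversal: [25, 11, 29, 9, 15, 4, 19]


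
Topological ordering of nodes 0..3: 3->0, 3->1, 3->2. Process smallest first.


Kahn's algorithm, process smallest node first
Order: [3, 0, 1, 2]


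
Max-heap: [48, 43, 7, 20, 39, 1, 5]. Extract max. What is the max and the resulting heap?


Max = 48
Replace root with last, heapify down
Resulting heap: [43, 39, 7, 20, 5, 1]


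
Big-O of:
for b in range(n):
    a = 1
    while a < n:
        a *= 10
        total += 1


Per nesting level: O(n) * O(log n) = O(n log n)
Complexity: O(n log n)


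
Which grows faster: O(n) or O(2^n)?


linear grows slower than exponential
O(n) is asymptotically smaller; O(2^n) grows faster


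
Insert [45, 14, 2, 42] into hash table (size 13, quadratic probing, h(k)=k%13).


Insertions: 45->slot 6; 14->slot 1; 2->slot 2; 42->slot 3
Table: [None, 14, 2, 42, None, None, 45, None, None, None, None, None, None]


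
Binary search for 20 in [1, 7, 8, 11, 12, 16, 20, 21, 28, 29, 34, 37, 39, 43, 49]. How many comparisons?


Search for 20:
[0,14] mid=7 arr[7]=21
[0,6] mid=3 arr[3]=11
[4,6] mid=5 arr[5]=16
[6,6] mid=6 arr[6]=20
Total: 4 comparisons


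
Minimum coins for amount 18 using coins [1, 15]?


dp[0]=0; dp[i]=1+min(dp[i-c] for c in coins)
...dp[13]=13, dp[14]=14, dp[15]=1, dp[16]=2, dp[17]=3, dp[18]=4
Minimum coins for 18 = 4


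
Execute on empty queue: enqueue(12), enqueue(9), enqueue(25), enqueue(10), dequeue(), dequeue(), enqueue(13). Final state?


enqueue(12) -> [12]
enqueue(9) -> [12, 9]
enqueue(25) -> [12, 9, 25]
enqueue(10) -> [12, 9, 25, 10]
dequeue() returns 12 -> [9, 25, 10]
dequeue() returns 9 -> [25, 10]
enqueue(13) -> [25, 10, 13]
Final queue (front to back): [25, 10, 13]


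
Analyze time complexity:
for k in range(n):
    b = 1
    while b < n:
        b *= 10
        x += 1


Per nesting level: O(n) * O(log n) = O(n log n)
Complexity: O(n log n)


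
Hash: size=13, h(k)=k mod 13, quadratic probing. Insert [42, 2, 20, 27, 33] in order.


Insertions: 42->slot 3; 2->slot 2; 20->slot 7; 27->slot 1; 33->slot 8
Table: [None, 27, 2, 42, None, None, None, 20, 33, None, None, None, None]


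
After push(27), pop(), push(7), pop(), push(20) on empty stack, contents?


push(27) -> [27]
pop() returns 27 -> []
push(7) -> [7]
pop() returns 7 -> []
push(20) -> [20]
Final stack (bottom to top): [20]


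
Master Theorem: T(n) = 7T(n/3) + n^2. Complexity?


a=7, b=3, c=2. log_3(7)=1.771 < c=2. Case 3: O(n^c) = O(n^2)
Complexity: O(n^2)


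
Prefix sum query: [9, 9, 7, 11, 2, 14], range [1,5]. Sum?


Prefix sums: [0, 9, 18, 25, 36, 38, 52]
Sum[1..5] = prefix[6] - prefix[1] = 52 - 9 = 43


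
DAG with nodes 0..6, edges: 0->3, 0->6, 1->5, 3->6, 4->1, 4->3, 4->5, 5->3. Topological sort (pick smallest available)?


Kahn's algorithm, process smallest node first
Order: [0, 2, 4, 1, 5, 3, 6]


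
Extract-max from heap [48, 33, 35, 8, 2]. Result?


Max = 48
Replace root with last, heapify down
Resulting heap: [35, 33, 2, 8]


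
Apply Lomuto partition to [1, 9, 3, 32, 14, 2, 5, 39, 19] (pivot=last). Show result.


Elements <= 19 go left of pivot.
Result: [1, 9, 3, 14, 2, 5, 19, 39, 32], pivot at index 6


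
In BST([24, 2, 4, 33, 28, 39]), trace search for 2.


BST root = 24
Search for 2: compare at each node
Path: [24, 2]


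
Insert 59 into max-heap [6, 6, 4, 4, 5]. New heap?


Append 59: [6, 6, 4, 4, 5, 59]
Bubble up: swap idx 5(59) with idx 2(4); swap idx 2(59) with idx 0(6)
Result: [59, 6, 6, 4, 5, 4]


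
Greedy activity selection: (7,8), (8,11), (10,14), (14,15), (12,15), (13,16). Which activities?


Greedy: pick earliest-ending, then skip overlaps.
Selected (3 activities): [(7, 8), (8, 11), (14, 15)]


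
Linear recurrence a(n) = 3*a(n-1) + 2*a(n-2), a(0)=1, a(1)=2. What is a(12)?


Build bottom-up:
...a(10)=204020, a(11)=726628, a(12)=3*726628+2*204020=2587924


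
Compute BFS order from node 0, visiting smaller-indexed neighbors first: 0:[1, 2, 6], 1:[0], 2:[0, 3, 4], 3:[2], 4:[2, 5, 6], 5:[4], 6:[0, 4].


BFS queue: start with [0]
Visit order: [0, 1, 2, 6, 3, 4, 5]


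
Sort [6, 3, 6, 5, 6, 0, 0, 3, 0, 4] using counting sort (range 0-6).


Count array: [3, 0, 0, 2, 1, 1, 3]
Reconstruct: [0, 0, 0, 3, 3, 4, 5, 6, 6, 6]


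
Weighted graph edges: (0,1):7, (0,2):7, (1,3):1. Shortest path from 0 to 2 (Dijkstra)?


Dijkstra from 0:
Distances: {0: 0, 1: 7, 2: 7, 3: 8}
Shortest distance to 2 = 7, path = [0, 2]


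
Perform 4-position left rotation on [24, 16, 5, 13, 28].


Left rotate by 4: [28, 24, 16, 5, 13]


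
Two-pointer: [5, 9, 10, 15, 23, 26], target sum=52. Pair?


Two pointers: lo=0, hi=5
No pair sums to 52


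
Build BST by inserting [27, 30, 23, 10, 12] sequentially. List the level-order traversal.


Root = 27; build tree by BST insertion.
Level-Order traversal: [27, 23, 30, 10, 12]


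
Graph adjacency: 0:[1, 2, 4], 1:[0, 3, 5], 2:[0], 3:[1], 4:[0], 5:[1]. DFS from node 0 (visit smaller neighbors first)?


DFS stack-based: start with [0]
Visit order: [0, 1, 3, 5, 2, 4]


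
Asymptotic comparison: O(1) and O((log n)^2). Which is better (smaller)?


constant grows slower than polylogarithmic
O(1) is asymptotically smaller; O((log n)^2) grows faster


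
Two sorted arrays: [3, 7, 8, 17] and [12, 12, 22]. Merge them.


Compare heads, take smaller each step.
Merged: [3, 7, 8, 12, 12, 17, 22]


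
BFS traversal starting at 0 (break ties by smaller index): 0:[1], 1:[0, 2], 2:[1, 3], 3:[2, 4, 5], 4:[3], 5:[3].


BFS queue: start with [0]
Visit order: [0, 1, 2, 3, 4, 5]


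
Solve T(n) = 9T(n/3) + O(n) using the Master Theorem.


a=9, b=3, c=1. log_3(9)=2 > c=1. Case 1: O(n^log_b(a)) = O(n^2)
Complexity: O(n^2)


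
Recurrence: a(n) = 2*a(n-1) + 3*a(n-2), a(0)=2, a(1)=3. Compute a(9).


Build bottom-up:
...a(7)=2733, a(8)=8202, a(9)=2*8202+3*2733=24603


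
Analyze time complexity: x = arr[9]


Analysis: constant-time operation, no loop
Complexity: O(1)


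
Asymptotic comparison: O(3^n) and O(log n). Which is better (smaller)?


logarithmic grows slower than exponential (base 3)
O(log n) is asymptotically smaller; O(3^n) grows faster


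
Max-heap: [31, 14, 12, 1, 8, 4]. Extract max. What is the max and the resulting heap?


Max = 31
Replace root with last, heapify down
Resulting heap: [14, 8, 12, 1, 4]


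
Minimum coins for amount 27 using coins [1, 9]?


dp[0]=0; dp[i]=1+min(dp[i-c] for c in coins)
...dp[22]=6, dp[23]=7, dp[24]=8, dp[25]=9, dp[26]=10, dp[27]=3
Minimum coins for 27 = 3


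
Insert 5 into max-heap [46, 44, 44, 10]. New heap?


Append 5: [46, 44, 44, 10, 5]
Bubble up: no swaps needed
Result: [46, 44, 44, 10, 5]


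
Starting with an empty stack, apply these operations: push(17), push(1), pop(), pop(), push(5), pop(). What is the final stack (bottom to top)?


push(17) -> [17]
push(1) -> [17, 1]
pop() returns 1 -> [17]
pop() returns 17 -> []
push(5) -> [5]
pop() returns 5 -> []
Final stack (bottom to top): []


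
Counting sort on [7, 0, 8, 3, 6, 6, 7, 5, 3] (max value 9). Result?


Count array: [1, 0, 0, 2, 0, 1, 2, 2, 1, 0]
Reconstruct: [0, 3, 3, 5, 6, 6, 7, 7, 8]


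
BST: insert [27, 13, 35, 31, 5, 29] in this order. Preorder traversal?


Root = 27; build tree by BST insertion.
Preorder traversal: [27, 13, 5, 35, 31, 29]


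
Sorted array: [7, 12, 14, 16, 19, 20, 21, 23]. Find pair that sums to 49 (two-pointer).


Two pointers: lo=0, hi=7
No pair sums to 49


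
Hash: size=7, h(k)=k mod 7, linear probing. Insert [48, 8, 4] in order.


Insertions: 48->slot 6; 8->slot 1; 4->slot 4
Table: [None, 8, None, None, 4, None, 48]


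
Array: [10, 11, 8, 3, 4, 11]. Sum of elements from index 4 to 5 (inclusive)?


Prefix sums: [0, 10, 21, 29, 32, 36, 47]
Sum[4..5] = prefix[6] - prefix[4] = 47 - 32 = 15


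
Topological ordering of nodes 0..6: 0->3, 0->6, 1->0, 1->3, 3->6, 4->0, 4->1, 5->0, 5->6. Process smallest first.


Kahn's algorithm, process smallest node first
Order: [2, 4, 1, 5, 0, 3, 6]


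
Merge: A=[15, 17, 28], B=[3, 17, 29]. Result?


Compare heads, take smaller each step.
Merged: [3, 15, 17, 17, 28, 29]


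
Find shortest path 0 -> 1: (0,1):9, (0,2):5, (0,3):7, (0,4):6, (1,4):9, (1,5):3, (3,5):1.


Dijkstra from 0:
Distances: {0: 0, 1: 9, 2: 5, 3: 7, 4: 6, 5: 8}
Shortest distance to 1 = 9, path = [0, 1]


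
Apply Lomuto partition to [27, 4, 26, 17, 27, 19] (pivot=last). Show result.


Elements <= 19 go left of pivot.
Result: [4, 17, 19, 27, 27, 26], pivot at index 2


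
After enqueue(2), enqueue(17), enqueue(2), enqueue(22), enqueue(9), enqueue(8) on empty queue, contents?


enqueue(2) -> [2]
enqueue(17) -> [2, 17]
enqueue(2) -> [2, 17, 2]
enqueue(22) -> [2, 17, 2, 22]
enqueue(9) -> [2, 17, 2, 22, 9]
enqueue(8) -> [2, 17, 2, 22, 9, 8]
Final queue (front to back): [2, 17, 2, 22, 9, 8]


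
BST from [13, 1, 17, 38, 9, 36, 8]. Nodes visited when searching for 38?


BST root = 13
Search for 38: compare at each node
Path: [13, 17, 38]


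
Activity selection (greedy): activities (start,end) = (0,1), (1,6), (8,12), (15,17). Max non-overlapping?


Greedy: pick earliest-ending, then skip overlaps.
Selected (4 activities): [(0, 1), (1, 6), (8, 12), (15, 17)]


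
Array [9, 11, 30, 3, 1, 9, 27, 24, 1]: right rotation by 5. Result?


Right rotate by 5: [1, 9, 27, 24, 1, 9, 11, 30, 3]


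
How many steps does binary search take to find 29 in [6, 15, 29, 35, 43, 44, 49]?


Search for 29:
[0,6] mid=3 arr[3]=35
[0,2] mid=1 arr[1]=15
[2,2] mid=2 arr[2]=29
Total: 3 comparisons


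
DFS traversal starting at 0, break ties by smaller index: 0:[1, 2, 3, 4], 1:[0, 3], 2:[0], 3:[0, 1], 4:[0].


DFS stack-based: start with [0]
Visit order: [0, 1, 3, 2, 4]


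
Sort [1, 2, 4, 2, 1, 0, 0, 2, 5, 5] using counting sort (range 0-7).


Count array: [2, 2, 3, 0, 1, 2, 0, 0]
Reconstruct: [0, 0, 1, 1, 2, 2, 2, 4, 5, 5]


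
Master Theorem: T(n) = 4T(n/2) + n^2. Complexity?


a=4, b=2, c=2. log_2(4)=2 = c=2. Case 2: O(n^c log n) = O(n^2 log n)
Complexity: O(n^2 log n)


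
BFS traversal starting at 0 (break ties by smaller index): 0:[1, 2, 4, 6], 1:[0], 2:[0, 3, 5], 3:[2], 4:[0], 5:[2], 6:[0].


BFS queue: start with [0]
Visit order: [0, 1, 2, 4, 6, 3, 5]


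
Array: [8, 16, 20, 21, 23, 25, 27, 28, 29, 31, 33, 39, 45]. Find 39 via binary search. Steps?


Search for 39:
[0,12] mid=6 arr[6]=27
[7,12] mid=9 arr[9]=31
[10,12] mid=11 arr[11]=39
Total: 3 comparisons


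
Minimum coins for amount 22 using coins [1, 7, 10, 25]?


dp[0]=0; dp[i]=1+min(dp[i-c] for c in coins)
...dp[17]=2, dp[18]=3, dp[19]=4, dp[20]=2, dp[21]=3, dp[22]=4
Minimum coins for 22 = 4


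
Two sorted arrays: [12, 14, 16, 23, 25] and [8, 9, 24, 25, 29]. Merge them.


Compare heads, take smaller each step.
Merged: [8, 9, 12, 14, 16, 23, 24, 25, 25, 29]


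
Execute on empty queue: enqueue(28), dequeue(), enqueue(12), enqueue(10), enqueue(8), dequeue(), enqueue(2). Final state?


enqueue(28) -> [28]
dequeue() returns 28 -> []
enqueue(12) -> [12]
enqueue(10) -> [12, 10]
enqueue(8) -> [12, 10, 8]
dequeue() returns 12 -> [10, 8]
enqueue(2) -> [10, 8, 2]
Final queue (front to back): [10, 8, 2]


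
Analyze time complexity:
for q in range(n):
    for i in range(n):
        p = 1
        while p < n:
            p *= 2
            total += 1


Per nesting level: O(n) * O(n) * O(log n) = O(n^2 log n)
Complexity: O(n^2 log n)


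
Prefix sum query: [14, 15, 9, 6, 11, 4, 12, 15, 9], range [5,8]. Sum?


Prefix sums: [0, 14, 29, 38, 44, 55, 59, 71, 86, 95]
Sum[5..8] = prefix[9] - prefix[5] = 95 - 55 = 40


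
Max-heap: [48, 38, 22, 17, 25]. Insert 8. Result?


Append 8: [48, 38, 22, 17, 25, 8]
Bubble up: no swaps needed
Result: [48, 38, 22, 17, 25, 8]


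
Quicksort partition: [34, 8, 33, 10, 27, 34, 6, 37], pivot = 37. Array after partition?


Elements <= 37 go left of pivot.
Result: [34, 8, 33, 10, 27, 34, 6, 37], pivot at index 7


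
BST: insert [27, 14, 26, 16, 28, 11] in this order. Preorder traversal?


Root = 27; build tree by BST insertion.
Preorder traversal: [27, 14, 11, 26, 16, 28]


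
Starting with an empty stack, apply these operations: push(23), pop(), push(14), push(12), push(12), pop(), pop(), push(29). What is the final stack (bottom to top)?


push(23) -> [23]
pop() returns 23 -> []
push(14) -> [14]
push(12) -> [14, 12]
push(12) -> [14, 12, 12]
pop() returns 12 -> [14, 12]
pop() returns 12 -> [14]
push(29) -> [14, 29]
Final stack (bottom to top): [14, 29]


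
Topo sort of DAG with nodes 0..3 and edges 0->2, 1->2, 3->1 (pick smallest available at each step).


Kahn's algorithm, process smallest node first
Order: [0, 3, 1, 2]


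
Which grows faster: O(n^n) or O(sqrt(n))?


sublinear grows slower than n^n
O(sqrt(n)) is asymptotically smaller; O(n^n) grows faster


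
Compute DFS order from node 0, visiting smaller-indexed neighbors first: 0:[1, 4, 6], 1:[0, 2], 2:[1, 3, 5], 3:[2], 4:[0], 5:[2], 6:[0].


DFS stack-based: start with [0]
Visit order: [0, 1, 2, 3, 5, 4, 6]


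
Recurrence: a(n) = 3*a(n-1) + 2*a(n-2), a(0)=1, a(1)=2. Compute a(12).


Build bottom-up:
...a(10)=204020, a(11)=726628, a(12)=3*726628+2*204020=2587924


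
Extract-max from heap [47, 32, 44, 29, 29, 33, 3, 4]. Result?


Max = 47
Replace root with last, heapify down
Resulting heap: [44, 32, 33, 29, 29, 4, 3]


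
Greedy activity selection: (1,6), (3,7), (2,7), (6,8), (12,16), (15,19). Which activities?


Greedy: pick earliest-ending, then skip overlaps.
Selected (3 activities): [(1, 6), (6, 8), (12, 16)]


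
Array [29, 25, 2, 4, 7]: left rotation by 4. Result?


Left rotate by 4: [7, 29, 25, 2, 4]


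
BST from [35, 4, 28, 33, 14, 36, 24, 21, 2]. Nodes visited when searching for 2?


BST root = 35
Search for 2: compare at each node
Path: [35, 4, 2]


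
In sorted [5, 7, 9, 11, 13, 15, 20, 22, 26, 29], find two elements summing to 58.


Two pointers: lo=0, hi=9
No pair sums to 58


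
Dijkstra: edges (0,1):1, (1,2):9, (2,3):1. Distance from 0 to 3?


Dijkstra from 0:
Distances: {0: 0, 1: 1, 2: 10, 3: 11}
Shortest distance to 3 = 11, path = [0, 1, 2, 3]


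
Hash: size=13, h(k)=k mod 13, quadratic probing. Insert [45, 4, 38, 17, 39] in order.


Insertions: 45->slot 6; 4->slot 4; 38->slot 12; 17->slot 5; 39->slot 0
Table: [39, None, None, None, 4, 17, 45, None, None, None, None, None, 38]


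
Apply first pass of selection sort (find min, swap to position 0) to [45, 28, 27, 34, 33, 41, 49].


After one pass: [27, 28, 45, 34, 33, 41, 49]


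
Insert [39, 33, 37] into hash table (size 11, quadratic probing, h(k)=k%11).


Insertions: 39->slot 6; 33->slot 0; 37->slot 4
Table: [33, None, None, None, 37, None, 39, None, None, None, None]


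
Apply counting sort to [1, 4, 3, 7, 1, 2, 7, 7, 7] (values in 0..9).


Count array: [0, 2, 1, 1, 1, 0, 0, 4, 0, 0]
Reconstruct: [1, 1, 2, 3, 4, 7, 7, 7, 7]


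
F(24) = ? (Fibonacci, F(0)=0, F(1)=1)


F(n)=F(n-1)+F(n-2)
...F(22)=17711, F(23)=28657, F(24)=46368


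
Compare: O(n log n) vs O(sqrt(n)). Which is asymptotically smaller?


sublinear grows slower than linearithmic
O(sqrt(n)) is asymptotically smaller; O(n log n) grows faster


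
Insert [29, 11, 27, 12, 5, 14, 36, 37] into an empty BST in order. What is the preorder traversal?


Root = 29; build tree by BST insertion.
Preorder traversal: [29, 11, 5, 27, 12, 14, 36, 37]


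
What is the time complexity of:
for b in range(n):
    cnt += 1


Per nesting level: O(n) = O(n)
Complexity: O(n)


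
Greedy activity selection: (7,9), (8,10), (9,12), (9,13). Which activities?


Greedy: pick earliest-ending, then skip overlaps.
Selected (2 activities): [(7, 9), (9, 12)]


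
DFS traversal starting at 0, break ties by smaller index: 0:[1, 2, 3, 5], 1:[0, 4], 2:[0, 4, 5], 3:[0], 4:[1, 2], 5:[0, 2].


DFS stack-based: start with [0]
Visit order: [0, 1, 4, 2, 5, 3]


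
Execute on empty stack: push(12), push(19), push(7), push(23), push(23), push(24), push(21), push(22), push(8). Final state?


push(12) -> [12]
push(19) -> [12, 19]
push(7) -> [12, 19, 7]
push(23) -> [12, 19, 7, 23]
push(23) -> [12, 19, 7, 23, 23]
push(24) -> [12, 19, 7, 23, 23, 24]
push(21) -> [12, 19, 7, 23, 23, 24, 21]
push(22) -> [12, 19, 7, 23, 23, 24, 21, 22]
push(8) -> [12, 19, 7, 23, 23, 24, 21, 22, 8]
Final stack (bottom to top): [12, 19, 7, 23, 23, 24, 21, 22, 8]


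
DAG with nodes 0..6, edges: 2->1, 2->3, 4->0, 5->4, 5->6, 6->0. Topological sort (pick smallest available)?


Kahn's algorithm, process smallest node first
Order: [2, 1, 3, 5, 4, 6, 0]


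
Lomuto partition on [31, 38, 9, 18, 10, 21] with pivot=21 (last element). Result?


Elements <= 21 go left of pivot.
Result: [9, 18, 10, 21, 31, 38], pivot at index 3


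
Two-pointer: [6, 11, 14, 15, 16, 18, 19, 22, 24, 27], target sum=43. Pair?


Two pointers: lo=0, hi=9
Found pair: (16, 27) summing to 43


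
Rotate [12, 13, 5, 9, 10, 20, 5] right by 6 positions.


Right rotate by 6: [13, 5, 9, 10, 20, 5, 12]


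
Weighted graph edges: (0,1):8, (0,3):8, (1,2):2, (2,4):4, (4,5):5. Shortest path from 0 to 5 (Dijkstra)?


Dijkstra from 0:
Distances: {0: 0, 1: 8, 2: 10, 3: 8, 4: 14, 5: 19}
Shortest distance to 5 = 19, path = [0, 1, 2, 4, 5]


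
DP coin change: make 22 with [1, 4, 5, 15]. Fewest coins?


dp[0]=0; dp[i]=1+min(dp[i-c] for c in coins)
...dp[17]=3, dp[18]=4, dp[19]=2, dp[20]=2, dp[21]=3, dp[22]=4
Minimum coins for 22 = 4


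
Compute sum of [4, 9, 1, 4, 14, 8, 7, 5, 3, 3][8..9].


Prefix sums: [0, 4, 13, 14, 18, 32, 40, 47, 52, 55, 58]
Sum[8..9] = prefix[10] - prefix[8] = 58 - 52 = 6


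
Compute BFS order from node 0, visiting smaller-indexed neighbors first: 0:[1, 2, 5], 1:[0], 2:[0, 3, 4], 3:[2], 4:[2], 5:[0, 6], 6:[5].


BFS queue: start with [0]
Visit order: [0, 1, 2, 5, 3, 4, 6]


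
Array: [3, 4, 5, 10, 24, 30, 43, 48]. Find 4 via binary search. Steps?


Search for 4:
[0,7] mid=3 arr[3]=10
[0,2] mid=1 arr[1]=4
Total: 2 comparisons


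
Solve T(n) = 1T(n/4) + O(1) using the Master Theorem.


a=1, b=4, c=0. log_4(1)=0 = c=0. Case 2: O(n^c log n) = O(log n)
Complexity: O(log n)


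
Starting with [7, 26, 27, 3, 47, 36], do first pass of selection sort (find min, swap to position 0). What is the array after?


After one pass: [3, 26, 27, 7, 47, 36]


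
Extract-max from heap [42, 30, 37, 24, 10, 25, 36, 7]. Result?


Max = 42
Replace root with last, heapify down
Resulting heap: [37, 30, 36, 24, 10, 25, 7]


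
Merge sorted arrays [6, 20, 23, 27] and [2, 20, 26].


Compare heads, take smaller each step.
Merged: [2, 6, 20, 20, 23, 26, 27]


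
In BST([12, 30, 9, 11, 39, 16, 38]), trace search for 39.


BST root = 12
Search for 39: compare at each node
Path: [12, 30, 39]


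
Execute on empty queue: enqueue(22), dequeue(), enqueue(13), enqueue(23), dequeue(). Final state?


enqueue(22) -> [22]
dequeue() returns 22 -> []
enqueue(13) -> [13]
enqueue(23) -> [13, 23]
dequeue() returns 13 -> [23]
Final queue (front to back): [23]


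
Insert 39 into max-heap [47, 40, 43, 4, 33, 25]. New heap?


Append 39: [47, 40, 43, 4, 33, 25, 39]
Bubble up: no swaps needed
Result: [47, 40, 43, 4, 33, 25, 39]


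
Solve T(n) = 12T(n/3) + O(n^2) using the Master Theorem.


a=12, b=3, c=2. log_3(12)=2.262 > c=2. Case 1: O(n^log_b(a)) = O(n^2.262)
Complexity: O(n^2.262)


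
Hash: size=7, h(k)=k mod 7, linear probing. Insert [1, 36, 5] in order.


Insertions: 1->slot 1; 36->slot 2; 5->slot 5
Table: [None, 1, 36, None, None, 5, None]


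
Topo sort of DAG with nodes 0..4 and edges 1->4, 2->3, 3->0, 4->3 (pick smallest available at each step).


Kahn's algorithm, process smallest node first
Order: [1, 2, 4, 3, 0]


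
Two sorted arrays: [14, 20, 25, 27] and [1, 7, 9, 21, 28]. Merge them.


Compare heads, take smaller each step.
Merged: [1, 7, 9, 14, 20, 21, 25, 27, 28]


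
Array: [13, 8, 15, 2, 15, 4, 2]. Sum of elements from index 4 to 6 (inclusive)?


Prefix sums: [0, 13, 21, 36, 38, 53, 57, 59]
Sum[4..6] = prefix[7] - prefix[4] = 59 - 38 = 21


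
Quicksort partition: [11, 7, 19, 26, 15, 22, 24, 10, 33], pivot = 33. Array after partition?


Elements <= 33 go left of pivot.
Result: [11, 7, 19, 26, 15, 22, 24, 10, 33], pivot at index 8


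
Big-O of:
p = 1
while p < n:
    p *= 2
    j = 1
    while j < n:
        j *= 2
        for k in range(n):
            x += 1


Per nesting level: O(log n) * O(log n) * O(n) = O(n (log n)^2)
Complexity: O(n (log n)^2)


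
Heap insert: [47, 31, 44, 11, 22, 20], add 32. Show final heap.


Append 32: [47, 31, 44, 11, 22, 20, 32]
Bubble up: no swaps needed
Result: [47, 31, 44, 11, 22, 20, 32]


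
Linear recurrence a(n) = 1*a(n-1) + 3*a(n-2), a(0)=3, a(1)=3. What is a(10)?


Build bottom-up:
...a(8)=1524, a(9)=3477, a(10)=1*3477+3*1524=8049


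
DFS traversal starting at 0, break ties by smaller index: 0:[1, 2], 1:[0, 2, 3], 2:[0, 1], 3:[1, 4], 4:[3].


DFS stack-based: start with [0]
Visit order: [0, 1, 2, 3, 4]


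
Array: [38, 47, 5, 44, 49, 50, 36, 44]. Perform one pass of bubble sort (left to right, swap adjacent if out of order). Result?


After one pass: [38, 5, 44, 47, 49, 36, 44, 50]


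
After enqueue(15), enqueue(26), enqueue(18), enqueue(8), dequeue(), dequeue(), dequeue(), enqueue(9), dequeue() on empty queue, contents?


enqueue(15) -> [15]
enqueue(26) -> [15, 26]
enqueue(18) -> [15, 26, 18]
enqueue(8) -> [15, 26, 18, 8]
dequeue() returns 15 -> [26, 18, 8]
dequeue() returns 26 -> [18, 8]
dequeue() returns 18 -> [8]
enqueue(9) -> [8, 9]
dequeue() returns 8 -> [9]
Final queue (front to back): [9]


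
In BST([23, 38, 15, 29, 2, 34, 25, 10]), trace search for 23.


BST root = 23
Search for 23: compare at each node
Path: [23]


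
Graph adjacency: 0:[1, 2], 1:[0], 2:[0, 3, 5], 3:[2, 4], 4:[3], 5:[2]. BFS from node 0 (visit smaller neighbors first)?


BFS queue: start with [0]
Visit order: [0, 1, 2, 3, 5, 4]


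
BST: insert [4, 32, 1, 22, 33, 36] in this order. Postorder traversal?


Root = 4; build tree by BST insertion.
Postorder traversal: [1, 22, 36, 33, 32, 4]


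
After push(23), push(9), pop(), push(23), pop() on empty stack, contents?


push(23) -> [23]
push(9) -> [23, 9]
pop() returns 9 -> [23]
push(23) -> [23, 23]
pop() returns 23 -> [23]
Final stack (bottom to top): [23]


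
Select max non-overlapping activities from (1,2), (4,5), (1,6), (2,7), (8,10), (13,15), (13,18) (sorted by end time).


Greedy: pick earliest-ending, then skip overlaps.
Selected (4 activities): [(1, 2), (4, 5), (8, 10), (13, 15)]


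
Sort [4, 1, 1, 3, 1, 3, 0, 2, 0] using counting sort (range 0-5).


Count array: [2, 3, 1, 2, 1, 0]
Reconstruct: [0, 0, 1, 1, 1, 2, 3, 3, 4]


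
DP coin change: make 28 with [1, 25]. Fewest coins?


dp[0]=0; dp[i]=1+min(dp[i-c] for c in coins)
...dp[23]=23, dp[24]=24, dp[25]=1, dp[26]=2, dp[27]=3, dp[28]=4
Minimum coins for 28 = 4


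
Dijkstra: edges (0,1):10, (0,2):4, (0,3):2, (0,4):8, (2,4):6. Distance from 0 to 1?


Dijkstra from 0:
Distances: {0: 0, 1: 10, 2: 4, 3: 2, 4: 8}
Shortest distance to 1 = 10, path = [0, 1]


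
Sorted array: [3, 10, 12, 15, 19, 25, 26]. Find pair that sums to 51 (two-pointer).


Two pointers: lo=0, hi=6
Found pair: (25, 26) summing to 51


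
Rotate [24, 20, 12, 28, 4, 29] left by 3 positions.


Left rotate by 3: [28, 4, 29, 24, 20, 12]


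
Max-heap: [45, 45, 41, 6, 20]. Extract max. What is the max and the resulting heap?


Max = 45
Replace root with last, heapify down
Resulting heap: [45, 20, 41, 6]


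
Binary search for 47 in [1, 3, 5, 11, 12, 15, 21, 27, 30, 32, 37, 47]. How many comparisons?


Search for 47:
[0,11] mid=5 arr[5]=15
[6,11] mid=8 arr[8]=30
[9,11] mid=10 arr[10]=37
[11,11] mid=11 arr[11]=47
Total: 4 comparisons


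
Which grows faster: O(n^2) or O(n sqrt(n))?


n^1.5 grows slower than quadratic
O(n sqrt(n)) is asymptotically smaller; O(n^2) grows faster


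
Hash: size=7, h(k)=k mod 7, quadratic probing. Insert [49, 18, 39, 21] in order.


Insertions: 49->slot 0; 18->slot 4; 39->slot 5; 21->slot 1
Table: [49, 21, None, None, 18, 39, None]


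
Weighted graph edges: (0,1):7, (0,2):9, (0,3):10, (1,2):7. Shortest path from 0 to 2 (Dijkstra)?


Dijkstra from 0:
Distances: {0: 0, 1: 7, 2: 9, 3: 10}
Shortest distance to 2 = 9, path = [0, 2]


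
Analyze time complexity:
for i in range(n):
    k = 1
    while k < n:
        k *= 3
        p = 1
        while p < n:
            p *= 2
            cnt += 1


Per nesting level: O(n) * O(log n) * O(log n) = O(n (log n)^2)
Complexity: O(n (log n)^2)


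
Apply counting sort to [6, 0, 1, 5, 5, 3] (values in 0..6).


Count array: [1, 1, 0, 1, 0, 2, 1]
Reconstruct: [0, 1, 3, 5, 5, 6]


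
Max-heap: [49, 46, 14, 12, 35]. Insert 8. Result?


Append 8: [49, 46, 14, 12, 35, 8]
Bubble up: no swaps needed
Result: [49, 46, 14, 12, 35, 8]


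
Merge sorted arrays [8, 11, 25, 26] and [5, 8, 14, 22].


Compare heads, take smaller each step.
Merged: [5, 8, 8, 11, 14, 22, 25, 26]


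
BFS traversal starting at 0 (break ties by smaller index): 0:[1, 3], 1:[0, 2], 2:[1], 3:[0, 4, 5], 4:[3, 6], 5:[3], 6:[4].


BFS queue: start with [0]
Visit order: [0, 1, 3, 2, 4, 5, 6]


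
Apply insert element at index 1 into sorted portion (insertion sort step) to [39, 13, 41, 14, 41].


After one pass: [13, 39, 41, 14, 41]


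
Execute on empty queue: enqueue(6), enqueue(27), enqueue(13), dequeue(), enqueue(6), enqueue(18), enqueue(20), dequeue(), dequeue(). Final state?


enqueue(6) -> [6]
enqueue(27) -> [6, 27]
enqueue(13) -> [6, 27, 13]
dequeue() returns 6 -> [27, 13]
enqueue(6) -> [27, 13, 6]
enqueue(18) -> [27, 13, 6, 18]
enqueue(20) -> [27, 13, 6, 18, 20]
dequeue() returns 27 -> [13, 6, 18, 20]
dequeue() returns 13 -> [6, 18, 20]
Final queue (front to back): [6, 18, 20]
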